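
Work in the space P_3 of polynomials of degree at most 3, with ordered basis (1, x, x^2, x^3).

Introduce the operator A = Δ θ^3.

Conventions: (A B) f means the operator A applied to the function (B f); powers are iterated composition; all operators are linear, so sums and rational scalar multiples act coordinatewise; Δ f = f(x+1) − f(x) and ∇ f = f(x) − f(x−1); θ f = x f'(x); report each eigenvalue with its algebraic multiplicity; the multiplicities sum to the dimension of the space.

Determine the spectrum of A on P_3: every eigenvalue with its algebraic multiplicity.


image of 1: 0
image of x: 1
image of x^2: 16x + 8
image of x^3: 81x^2 + 81x + 27
the matrix is upper triangular; its diagonal is (0, 0, 0, 0)
for a triangular matrix the eigenvalues are the diagonal entries, with algebraic multiplicity their repetition count

λ = 0 (multiplicity 4)


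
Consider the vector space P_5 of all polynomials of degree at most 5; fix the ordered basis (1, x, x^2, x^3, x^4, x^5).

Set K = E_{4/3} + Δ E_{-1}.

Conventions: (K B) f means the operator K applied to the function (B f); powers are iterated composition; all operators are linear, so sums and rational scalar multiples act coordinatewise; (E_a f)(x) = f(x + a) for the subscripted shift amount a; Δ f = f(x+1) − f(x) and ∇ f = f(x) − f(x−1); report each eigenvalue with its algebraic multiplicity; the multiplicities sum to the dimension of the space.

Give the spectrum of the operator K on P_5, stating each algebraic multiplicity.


λ = 1 (multiplicity 6)

image of 1: 1
image of x: x + 7/3
image of x^2: x^2 + (14/3)x + 7/9
image of x^3: x^3 + 7x^2 + (7/3)x + 91/27
image of x^4: x^4 + (28/3)x^3 + (14/3)x^2 + (364/27)x + 175/81
image of x^5: x^5 + (35/3)x^4 + (70/9)x^3 + (910/27)x^2 + (875/81)x + 1267/243
the matrix is upper triangular; its diagonal is (1, 1, 1, 1, 1, 1)
for a triangular matrix the eigenvalues are the diagonal entries, with algebraic multiplicity their repetition count


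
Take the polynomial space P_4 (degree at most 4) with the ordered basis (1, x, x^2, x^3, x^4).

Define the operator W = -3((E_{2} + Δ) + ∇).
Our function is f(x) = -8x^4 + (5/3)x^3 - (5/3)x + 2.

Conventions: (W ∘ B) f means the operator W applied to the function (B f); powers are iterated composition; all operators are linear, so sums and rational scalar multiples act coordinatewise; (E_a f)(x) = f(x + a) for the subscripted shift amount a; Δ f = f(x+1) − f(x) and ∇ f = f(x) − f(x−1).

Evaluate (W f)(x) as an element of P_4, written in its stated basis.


E_{2} f = -8x^4 - (187/3)x^3 - 182x^2 - (713/3)x - 116
Δ f = -32x^3 - 43x^2 - 27x - 8
(E_{2} + Δ) f = -8x^4 - (283/3)x^3 - 225x^2 - (794/3)x - 124
∇ f = -32x^3 + 53x^2 - 37x + 8
((E_{2} + Δ) + ∇) f = -8x^4 - (379/3)x^3 - 172x^2 - (905/3)x - 116
(-3((E_{2} + Δ) + ∇)) f = 24x^4 + 379x^3 + 516x^2 + 905x + 348

g(x) = 24x^4 + 379x^3 + 516x^2 + 905x + 348


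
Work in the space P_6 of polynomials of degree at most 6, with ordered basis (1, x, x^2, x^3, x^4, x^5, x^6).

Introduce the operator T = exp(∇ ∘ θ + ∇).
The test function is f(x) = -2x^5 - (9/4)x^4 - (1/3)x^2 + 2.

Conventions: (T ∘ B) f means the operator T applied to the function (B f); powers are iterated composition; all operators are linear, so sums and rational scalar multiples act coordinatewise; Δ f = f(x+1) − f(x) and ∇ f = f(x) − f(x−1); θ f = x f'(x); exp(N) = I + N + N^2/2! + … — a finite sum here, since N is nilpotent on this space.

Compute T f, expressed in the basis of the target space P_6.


the image equals g(x) = -2x^5 - (249/4)x^4 - 525x^3 - (6617/6)x^2 + (611/2)x + 349

order-1 term: -60x^4 + 75x^3 - (105/2)x^2 + 13x + 1/4
order-2 term: -600x^3 + 1350x^2 - (2415/2)x + 1567/4
order-3 term: -2400x^2 + 5100x - 2955
order-4 term: -3600x + 4350
order-5 term: -1440
the series for exp(∇ ∘ θ + ∇) f terminates at order 5
exp(∇ ∘ θ + ∇) f = -2x^5 - (249/4)x^4 - 525x^3 - (6617/6)x^2 + (611/2)x + 349


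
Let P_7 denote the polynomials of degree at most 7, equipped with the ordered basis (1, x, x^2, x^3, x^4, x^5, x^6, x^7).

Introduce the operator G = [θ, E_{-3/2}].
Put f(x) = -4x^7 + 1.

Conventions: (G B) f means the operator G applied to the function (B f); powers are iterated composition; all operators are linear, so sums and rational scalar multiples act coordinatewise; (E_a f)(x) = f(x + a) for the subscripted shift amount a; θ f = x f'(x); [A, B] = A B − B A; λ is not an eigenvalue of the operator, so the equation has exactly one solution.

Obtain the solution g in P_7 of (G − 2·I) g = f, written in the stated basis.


the image equals g(x) = 2x^7 + (21/2)x^6 - (189/4)x^5 - (2835/16)x^4 + (14175/16)x^3 + (76545/64)x^2 - (597051/128)x - 536071/512

write g with unknown coordinates in the stated basis and equate coefficients in (G − 2·I) g = f
solving from the highest basis element down gives g = 2x^7 + (21/2)x^6 - (189/4)x^5 - (2835/16)x^4 + (14175/16)x^3 + (76545/64)x^2 - (597051/128)x - 536071/512
check: G g = 21x^6 - (189/2)x^5 - (2835/8)x^4 + (14175/8)x^3 + (76545/32)x^2 - (597051/64)x - 535815/256
so G g − 2·g = -4x^7 + 1 = f ✓


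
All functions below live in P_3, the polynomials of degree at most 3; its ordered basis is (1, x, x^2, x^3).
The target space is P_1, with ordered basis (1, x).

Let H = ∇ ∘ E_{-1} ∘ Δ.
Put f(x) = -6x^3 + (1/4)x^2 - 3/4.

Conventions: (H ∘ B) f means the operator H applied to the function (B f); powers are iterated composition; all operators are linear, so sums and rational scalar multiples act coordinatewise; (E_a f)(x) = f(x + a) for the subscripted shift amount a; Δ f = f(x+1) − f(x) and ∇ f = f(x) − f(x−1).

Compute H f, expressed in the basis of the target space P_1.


Δ f = -18x^2 - (35/2)x - 23/4
E_{-1} Δ f = -18x^2 + (37/2)x - 25/4
∇ E_{-1} Δ f = -36x + 73/2

the result is g(x) = -36x + 73/2


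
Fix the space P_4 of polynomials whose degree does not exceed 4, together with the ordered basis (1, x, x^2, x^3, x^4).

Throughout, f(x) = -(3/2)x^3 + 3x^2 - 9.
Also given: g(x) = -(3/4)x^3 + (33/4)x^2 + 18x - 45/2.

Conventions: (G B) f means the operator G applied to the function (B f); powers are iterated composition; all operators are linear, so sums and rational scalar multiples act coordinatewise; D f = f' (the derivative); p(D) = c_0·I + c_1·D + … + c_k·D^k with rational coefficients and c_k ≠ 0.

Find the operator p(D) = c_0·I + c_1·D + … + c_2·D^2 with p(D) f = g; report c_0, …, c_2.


D^0 f = -(3/2)x^3 + 3x^2 - 9
D^1 f = -(9/2)x^2 + 6x
D^2 f = -9x + 6
matching coefficients of g against c_0 f + c_1 Df + … from the top degree down determines the c_i
solution: c_0 = 1/2, c_1 = -3/2, c_2 = -3

p(D) = (1/2)·I − (3/2)·D − 3·D^2, i.e. c_0 = 1/2, c_1 = -3/2, c_2 = -3


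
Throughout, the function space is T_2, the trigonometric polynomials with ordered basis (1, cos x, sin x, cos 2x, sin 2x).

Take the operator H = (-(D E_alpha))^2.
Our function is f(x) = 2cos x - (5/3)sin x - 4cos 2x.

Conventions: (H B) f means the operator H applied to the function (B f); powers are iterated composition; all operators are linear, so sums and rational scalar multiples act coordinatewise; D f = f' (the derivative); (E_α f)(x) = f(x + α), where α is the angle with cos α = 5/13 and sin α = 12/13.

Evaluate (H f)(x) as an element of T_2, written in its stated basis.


g(x) = (438/169)cos x + (125/507)sin x - (3824/28561)cos 2x + (456960/28561)sin 2x

E_alpha f = -(10/13)cos x - (97/39)sin x + (476/169)cos 2x + (480/169)sin 2x
D E_alpha f = -(97/39)cos x + (10/13)sin x + (960/169)cos 2x - (952/169)sin 2x
(-(D E_alpha)) f = (97/39)cos x - (10/13)sin x - (960/169)cos 2x + (952/169)sin 2x
E_alpha (-(D E_alpha)) f = (125/507)cos x - (438/169)sin x + (228480/28561)cos 2x + (1912/28561)sin 2x
D E_alpha (-(D E_alpha)) f = -(438/169)cos x - (125/507)sin x + (3824/28561)cos 2x - (456960/28561)sin 2x
(-(D E_alpha)) (-(D E_alpha)) f = (438/169)cos x + (125/507)sin x - (3824/28561)cos 2x + (456960/28561)sin 2x


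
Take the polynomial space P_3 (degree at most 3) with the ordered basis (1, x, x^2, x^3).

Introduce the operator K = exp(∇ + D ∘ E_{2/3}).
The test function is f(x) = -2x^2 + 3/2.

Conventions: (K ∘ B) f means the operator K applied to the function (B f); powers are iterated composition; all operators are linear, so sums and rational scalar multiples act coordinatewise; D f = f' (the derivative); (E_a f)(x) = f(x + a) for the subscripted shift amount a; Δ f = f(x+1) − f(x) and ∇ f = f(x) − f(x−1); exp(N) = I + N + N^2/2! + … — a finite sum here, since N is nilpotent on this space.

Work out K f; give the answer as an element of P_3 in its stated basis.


the image equals g(x) = -2x^2 - 8x - 43/6

order-1 term: -8x - 2/3
order-2 term: -8
the series for exp(∇ + D ∘ E_{2/3}) f terminates at order 2
exp(∇ + D ∘ E_{2/3}) f = -2x^2 - 8x - 43/6


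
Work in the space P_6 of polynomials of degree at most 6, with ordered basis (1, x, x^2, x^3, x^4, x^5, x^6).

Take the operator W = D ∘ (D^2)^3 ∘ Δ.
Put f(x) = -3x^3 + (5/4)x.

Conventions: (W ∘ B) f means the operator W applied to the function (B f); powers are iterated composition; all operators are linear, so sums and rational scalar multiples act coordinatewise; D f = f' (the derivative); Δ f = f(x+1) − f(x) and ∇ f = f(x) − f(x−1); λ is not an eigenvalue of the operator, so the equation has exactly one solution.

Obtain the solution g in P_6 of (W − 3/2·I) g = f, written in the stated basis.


the result is g(x) = 2x^3 - (5/6)x

write g with unknown coordinates in the stated basis and equate coefficients in (W − 3/2·I) g = f
solving from the highest basis element down gives g = 2x^3 - (5/6)x
check: W g = 0
so W g − 3/2·g = -3x^3 + (5/4)x = f ✓


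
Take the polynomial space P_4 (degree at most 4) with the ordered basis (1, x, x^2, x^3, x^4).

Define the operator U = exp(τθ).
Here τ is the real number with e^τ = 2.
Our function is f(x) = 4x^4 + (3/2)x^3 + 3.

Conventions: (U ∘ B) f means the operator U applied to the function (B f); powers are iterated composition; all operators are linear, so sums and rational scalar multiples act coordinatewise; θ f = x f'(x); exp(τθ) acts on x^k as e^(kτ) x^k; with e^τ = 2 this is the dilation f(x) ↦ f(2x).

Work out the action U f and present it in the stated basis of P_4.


exp(τθ) x^k = e^(kτ) x^k; with e^τ = 2 this sends x^k to 2^k x^k
x^3 ↦ 8 x^3
x^4 ↦ 16 x^4
applying this coordinatewise to f: exp(τθ) f = 64x^4 + 12x^3 + 3

g(x) = 64x^4 + 12x^3 + 3


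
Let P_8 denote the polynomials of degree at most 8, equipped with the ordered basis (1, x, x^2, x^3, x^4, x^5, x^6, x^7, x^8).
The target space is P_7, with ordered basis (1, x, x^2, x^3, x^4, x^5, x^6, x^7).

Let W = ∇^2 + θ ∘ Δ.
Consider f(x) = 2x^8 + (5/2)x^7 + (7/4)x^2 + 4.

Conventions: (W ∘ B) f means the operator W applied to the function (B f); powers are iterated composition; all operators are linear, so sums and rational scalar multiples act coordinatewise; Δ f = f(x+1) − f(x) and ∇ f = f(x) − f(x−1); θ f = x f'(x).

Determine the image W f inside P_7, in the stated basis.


the image equals g(x) = 112x^7 + 553x^6 + (511/2)x^5 + 2345x^4 - (3073/2)x^3 + 2114x^2 - 894x + 393/2

∇ f = 16x^7 - (77/2)x^6 + (119/2)x^5 - (105/2)x^4 + (49/2)x^3 - (7/2)x^2 + 2x - 5/4
∇ ∇ f = 112x^6 - 567x^5 + 1435x^4 - 2135x^3 + 1897x^2 - 931x + 393/2
Δ f = 16x^7 + (147/2)x^6 + (329/2)x^5 + (455/2)x^4 + (399/2)x^3 + (217/2)x^2 + 37x + 25/4
θ Δ f = 112x^7 + 441x^6 + (1645/2)x^5 + 910x^4 + (1197/2)x^3 + 217x^2 + 37x
(∇^2 + θ ∘ Δ) f = 112x^7 + 553x^6 + (511/2)x^5 + 2345x^4 - (3073/2)x^3 + 2114x^2 - 894x + 393/2


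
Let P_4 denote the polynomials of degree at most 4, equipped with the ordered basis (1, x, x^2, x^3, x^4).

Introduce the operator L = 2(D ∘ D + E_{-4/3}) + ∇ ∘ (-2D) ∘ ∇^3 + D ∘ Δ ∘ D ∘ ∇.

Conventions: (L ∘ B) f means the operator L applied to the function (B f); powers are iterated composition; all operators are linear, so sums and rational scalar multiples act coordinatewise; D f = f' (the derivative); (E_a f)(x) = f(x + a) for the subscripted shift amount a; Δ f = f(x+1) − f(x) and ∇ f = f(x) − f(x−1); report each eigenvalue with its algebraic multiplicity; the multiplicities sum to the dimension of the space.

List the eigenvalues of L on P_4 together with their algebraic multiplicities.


image of 1: 2
image of x: 2x - 8/3
image of x^2: 2x^2 - (16/3)x + 68/9
image of x^3: 2x^3 - 8x^2 + (68/3)x - 128/27
image of x^4: 2x^4 - (32/3)x^3 + (136/3)x^2 - (512/27)x + 2456/81
the matrix is upper triangular; its diagonal is (2, 2, 2, 2, 2)
for a triangular matrix the eigenvalues are the diagonal entries, with algebraic multiplicity their repetition count

λ = 2 (multiplicity 5)


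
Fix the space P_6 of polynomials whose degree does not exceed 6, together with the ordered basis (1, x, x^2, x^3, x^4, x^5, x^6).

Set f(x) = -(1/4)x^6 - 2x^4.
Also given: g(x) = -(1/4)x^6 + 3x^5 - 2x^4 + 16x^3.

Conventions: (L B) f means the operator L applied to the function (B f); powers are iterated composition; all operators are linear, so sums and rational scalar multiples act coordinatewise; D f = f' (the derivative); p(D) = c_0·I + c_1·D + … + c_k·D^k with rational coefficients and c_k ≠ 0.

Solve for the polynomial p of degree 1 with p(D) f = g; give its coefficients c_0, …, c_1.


D^0 f = -(1/4)x^6 - 2x^4
D^1 f = -(3/2)x^5 - 8x^3
matching coefficients of g against c_0 f + c_1 Df + … from the top degree down determines the c_i
solution: c_0 = 1, c_1 = -2

c_0 = 1, c_1 = -2


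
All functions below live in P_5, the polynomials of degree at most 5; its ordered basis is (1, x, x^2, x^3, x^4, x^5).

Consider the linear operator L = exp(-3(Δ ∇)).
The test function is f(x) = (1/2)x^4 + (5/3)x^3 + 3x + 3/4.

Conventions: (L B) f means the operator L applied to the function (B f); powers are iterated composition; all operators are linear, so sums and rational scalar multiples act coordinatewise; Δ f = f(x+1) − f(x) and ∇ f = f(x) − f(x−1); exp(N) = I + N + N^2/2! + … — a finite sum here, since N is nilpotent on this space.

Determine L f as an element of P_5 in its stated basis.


the result is g(x) = (1/2)x^4 + (5/3)x^3 - 18x^2 - 27x + 207/4

order-1 term: -18x^2 - 30x - 3
order-2 term: 54
the series for exp(-3(Δ ∇)) f terminates at order 2
exp(-3(Δ ∇)) f = (1/2)x^4 + (5/3)x^3 - 18x^2 - 27x + 207/4


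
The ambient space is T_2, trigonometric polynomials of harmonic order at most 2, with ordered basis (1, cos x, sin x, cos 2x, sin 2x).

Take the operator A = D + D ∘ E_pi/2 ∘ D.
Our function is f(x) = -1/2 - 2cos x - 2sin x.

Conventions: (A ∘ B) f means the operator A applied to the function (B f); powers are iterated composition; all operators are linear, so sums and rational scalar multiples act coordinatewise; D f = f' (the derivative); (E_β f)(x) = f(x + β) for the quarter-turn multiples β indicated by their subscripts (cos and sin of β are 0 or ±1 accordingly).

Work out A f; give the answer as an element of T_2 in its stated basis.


g(x) = 0

D f = -2cos x + 2sin x
D f = -2cos x + 2sin x
E_pi/2 D f = 2cos x + 2sin x
D (E_pi/2 ∘ D) f = 2cos x - 2sin x
(D + D ∘ E_pi/2 ∘ D) f = 0


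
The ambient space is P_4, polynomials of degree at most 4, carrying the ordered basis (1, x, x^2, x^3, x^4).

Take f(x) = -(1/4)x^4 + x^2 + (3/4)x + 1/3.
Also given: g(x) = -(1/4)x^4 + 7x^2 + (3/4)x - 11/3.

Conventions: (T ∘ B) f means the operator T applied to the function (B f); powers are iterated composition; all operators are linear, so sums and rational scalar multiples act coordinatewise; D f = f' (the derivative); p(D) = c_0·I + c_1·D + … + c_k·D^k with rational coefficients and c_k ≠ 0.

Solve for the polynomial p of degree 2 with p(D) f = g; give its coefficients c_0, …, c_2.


D^0 f = -(1/4)x^4 + x^2 + (3/4)x + 1/3
D^1 f = -x^3 + 2x + 3/4
D^2 f = -3x^2 + 2
matching coefficients of g against c_0 f + c_1 Df + … from the top degree down determines the c_i
solution: c_0 = 1, c_1 = 0, c_2 = -2

c_0 = 1, c_1 = 0, c_2 = -2


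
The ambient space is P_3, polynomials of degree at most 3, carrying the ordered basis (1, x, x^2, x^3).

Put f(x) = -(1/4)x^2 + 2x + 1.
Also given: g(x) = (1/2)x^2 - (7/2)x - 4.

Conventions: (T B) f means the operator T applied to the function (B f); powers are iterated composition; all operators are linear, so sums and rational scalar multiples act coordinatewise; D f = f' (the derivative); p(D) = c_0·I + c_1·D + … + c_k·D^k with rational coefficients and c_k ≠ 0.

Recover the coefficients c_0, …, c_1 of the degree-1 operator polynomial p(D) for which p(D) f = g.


D^0 f = -(1/4)x^2 + 2x + 1
D^1 f = -(1/2)x + 2
matching coefficients of g against c_0 f + c_1 Df + … from the top degree down determines the c_i
solution: c_0 = -2, c_1 = -1

c_0 = -2, c_1 = -1


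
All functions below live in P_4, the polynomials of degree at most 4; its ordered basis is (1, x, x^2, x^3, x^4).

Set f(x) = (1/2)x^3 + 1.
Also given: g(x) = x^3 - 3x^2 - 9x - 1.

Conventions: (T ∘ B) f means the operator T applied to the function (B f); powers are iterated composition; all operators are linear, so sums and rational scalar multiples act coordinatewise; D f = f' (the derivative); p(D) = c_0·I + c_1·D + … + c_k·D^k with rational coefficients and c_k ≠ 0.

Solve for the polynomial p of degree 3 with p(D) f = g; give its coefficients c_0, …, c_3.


c_0 = 2, c_1 = -2, c_2 = -3, c_3 = -1

D^0 f = (1/2)x^3 + 1
D^1 f = (3/2)x^2
D^2 f = 3x
D^3 f = 3
matching coefficients of g against c_0 f + c_1 Df + … from the top degree down determines the c_i
solution: c_0 = 2, c_1 = -2, c_2 = -3, c_3 = -1


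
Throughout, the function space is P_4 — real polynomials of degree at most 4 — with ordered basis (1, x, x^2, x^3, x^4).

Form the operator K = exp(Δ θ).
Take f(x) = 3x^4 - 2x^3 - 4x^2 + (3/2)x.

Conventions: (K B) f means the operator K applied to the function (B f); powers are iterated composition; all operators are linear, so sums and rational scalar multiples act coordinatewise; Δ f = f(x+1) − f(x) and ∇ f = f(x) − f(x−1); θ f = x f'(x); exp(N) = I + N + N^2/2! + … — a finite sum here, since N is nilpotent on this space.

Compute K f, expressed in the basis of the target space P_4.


order-1 term: 48x^3 + 54x^2 + 14x - 1/2
order-2 term: 216x^2 + 324x + 133
order-3 term: 288x + 252
order-4 term: 72
the series for exp(Δ θ) f terminates at order 4
exp(Δ θ) f = 3x^4 + 46x^3 + 266x^2 + (1255/2)x + 913/2

g(x) = 3x^4 + 46x^3 + 266x^2 + (1255/2)x + 913/2


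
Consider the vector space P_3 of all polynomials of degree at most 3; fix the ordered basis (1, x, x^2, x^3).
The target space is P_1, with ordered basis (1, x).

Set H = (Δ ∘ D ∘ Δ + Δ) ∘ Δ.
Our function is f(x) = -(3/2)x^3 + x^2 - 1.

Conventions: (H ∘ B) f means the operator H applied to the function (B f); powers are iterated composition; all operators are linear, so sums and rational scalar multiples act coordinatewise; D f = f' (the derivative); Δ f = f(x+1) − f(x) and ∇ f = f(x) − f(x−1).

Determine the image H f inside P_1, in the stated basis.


g(x) = -9x - 7

Δ f = -(9/2)x^2 - (5/2)x - 1/2
Δ Δ f = -9x - 7
D Δ Δ f = -9
Δ D Δ Δ f = 0
Δ Δ f = -9x - 7
(Δ ∘ D ∘ Δ + Δ) Δ f = -9x - 7


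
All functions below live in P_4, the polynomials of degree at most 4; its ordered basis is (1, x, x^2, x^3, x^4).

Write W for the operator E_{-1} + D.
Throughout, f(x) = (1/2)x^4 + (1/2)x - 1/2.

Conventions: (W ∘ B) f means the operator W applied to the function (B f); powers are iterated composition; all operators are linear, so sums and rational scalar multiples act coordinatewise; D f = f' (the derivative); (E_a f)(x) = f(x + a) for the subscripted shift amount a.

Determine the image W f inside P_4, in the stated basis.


E_{-1} f = (1/2)x^4 - 2x^3 + 3x^2 - (3/2)x - 1/2
D f = 2x^3 + 1/2
(E_{-1} + D) f = (1/2)x^4 + 3x^2 - (3/2)x

g(x) = (1/2)x^4 + 3x^2 - (3/2)x


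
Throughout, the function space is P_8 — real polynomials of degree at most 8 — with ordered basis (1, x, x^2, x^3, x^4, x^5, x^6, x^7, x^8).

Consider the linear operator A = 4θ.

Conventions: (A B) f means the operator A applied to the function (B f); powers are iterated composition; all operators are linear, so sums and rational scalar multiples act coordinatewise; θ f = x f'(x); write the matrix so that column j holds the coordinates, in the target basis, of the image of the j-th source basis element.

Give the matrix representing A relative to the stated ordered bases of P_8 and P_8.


image of 1: 0
image of x: 4x
image of x^2: 8x^2
image of x^3: 12x^3
image of x^4: 16x^4
image of x^5: 20x^5
image of x^6: 24x^6
image of x^7: 28x^7
image of x^8: 32x^8
each image's coordinates form column j of the matrix

the matrix is [[0, 0, 0, 0, 0, 0, 0, 0, 0]; [0, 4, 0, 0, 0, 0, 0, 0, 0]; [0, 0, 8, 0, 0, 0, 0, 0, 0]; [0, 0, 0, 12, 0, 0, 0, 0, 0]; [0, 0, 0, 0, 16, 0, 0, 0, 0]; [0, 0, 0, 0, 0, 20, 0, 0, 0]; [0, 0, 0, 0, 0, 0, 24, 0, 0]; [0, 0, 0, 0, 0, 0, 0, 28, 0]; [0, 0, 0, 0, 0, 0, 0, 0, 32]] (rows listed top to bottom)


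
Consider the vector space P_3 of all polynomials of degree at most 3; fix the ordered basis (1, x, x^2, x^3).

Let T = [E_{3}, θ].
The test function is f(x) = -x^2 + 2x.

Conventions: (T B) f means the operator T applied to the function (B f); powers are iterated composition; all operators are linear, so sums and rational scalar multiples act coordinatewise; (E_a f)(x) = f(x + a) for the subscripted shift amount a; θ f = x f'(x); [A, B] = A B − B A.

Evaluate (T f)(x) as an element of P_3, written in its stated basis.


the image equals g(x) = -6x - 12

θ f = -2x^2 + 2x
E_{3} θ f = -2x^2 - 10x - 12
E_{3} f = -x^2 - 4x - 3
θ E_{3} f = -2x^2 - 4x
[E_{3}, θ] f = -6x - 12


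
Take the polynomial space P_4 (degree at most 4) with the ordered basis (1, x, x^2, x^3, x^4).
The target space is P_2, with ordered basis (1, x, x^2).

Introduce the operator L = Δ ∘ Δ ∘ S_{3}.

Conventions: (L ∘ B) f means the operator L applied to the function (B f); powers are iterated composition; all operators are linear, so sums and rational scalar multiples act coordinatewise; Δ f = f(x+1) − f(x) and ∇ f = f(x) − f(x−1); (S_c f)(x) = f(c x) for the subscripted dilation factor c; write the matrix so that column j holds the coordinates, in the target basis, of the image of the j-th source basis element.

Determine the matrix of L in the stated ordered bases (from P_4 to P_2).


the matrix is [[0, 0, 18, 162, 1134]; [0, 0, 0, 162, 1944]; [0, 0, 0, 0, 972]] (rows listed top to bottom)

image of 1: 0
image of x: 0
image of x^2: 18
image of x^3: 162x + 162
image of x^4: 972x^2 + 1944x + 1134
each image's coordinates form column j of the matrix


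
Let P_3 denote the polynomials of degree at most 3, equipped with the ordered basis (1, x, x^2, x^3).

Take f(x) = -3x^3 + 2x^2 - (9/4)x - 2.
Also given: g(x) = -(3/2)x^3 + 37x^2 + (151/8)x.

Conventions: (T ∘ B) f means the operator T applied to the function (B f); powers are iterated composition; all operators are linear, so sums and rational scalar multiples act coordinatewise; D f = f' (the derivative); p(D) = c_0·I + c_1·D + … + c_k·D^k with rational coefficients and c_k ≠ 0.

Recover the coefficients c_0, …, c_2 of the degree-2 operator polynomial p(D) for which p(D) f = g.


D^0 f = -3x^3 + 2x^2 - (9/4)x - 2
D^1 f = -9x^2 + 4x - 9/4
D^2 f = -18x + 4
matching coefficients of g against c_0 f + c_1 Df + … from the top degree down determines the c_i
solution: c_0 = 1/2, c_1 = -4, c_2 = -2

p(D) = (1/2)·I − 4·D − 2·D^2, i.e. c_0 = 1/2, c_1 = -4, c_2 = -2


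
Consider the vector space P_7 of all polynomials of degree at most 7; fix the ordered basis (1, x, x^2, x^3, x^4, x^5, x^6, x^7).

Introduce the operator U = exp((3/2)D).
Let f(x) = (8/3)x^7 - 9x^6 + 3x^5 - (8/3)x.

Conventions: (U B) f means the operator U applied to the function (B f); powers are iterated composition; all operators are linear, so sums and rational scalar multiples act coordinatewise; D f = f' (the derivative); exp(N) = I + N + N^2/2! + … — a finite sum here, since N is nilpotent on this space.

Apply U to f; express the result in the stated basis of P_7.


the image equals g(x) = (8/3)x^7 + 19x^6 + 48x^5 + (135/4)x^4 - (135/2)x^3 - (2511/16)x^2 - (745/6)x - 2443/64

order-1 term: 28x^6 - 81x^5 + (45/2)x^4 - 4
order-2 term: 126x^5 - (1215/4)x^4 + (135/2)x^3
order-3 term: 315x^4 - (1215/2)x^3 + (405/4)x^2
order-4 term: (945/2)x^3 - (10935/16)x^2 + (1215/16)x
order-5 term: (1701/4)x^2 - (6561/16)x + 729/32
order-6 term: (1701/8)x - 6561/64
order-7 term: 729/16
the series for exp((3/2)D) f terminates at order 7
exp((3/2)D) f = (8/3)x^7 + 19x^6 + 48x^5 + (135/4)x^4 - (135/2)x^3 - (2511/16)x^2 - (745/6)x - 2443/64


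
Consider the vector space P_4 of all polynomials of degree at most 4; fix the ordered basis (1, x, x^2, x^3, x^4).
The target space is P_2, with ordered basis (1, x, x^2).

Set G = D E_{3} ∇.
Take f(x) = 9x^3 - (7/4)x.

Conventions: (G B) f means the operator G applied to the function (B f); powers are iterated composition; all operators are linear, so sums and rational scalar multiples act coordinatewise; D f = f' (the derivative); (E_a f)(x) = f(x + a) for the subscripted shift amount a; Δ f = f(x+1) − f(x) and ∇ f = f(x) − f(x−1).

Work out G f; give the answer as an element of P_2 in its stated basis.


∇ f = 27x^2 - 27x + 29/4
E_{3} ∇ f = 27x^2 + 135x + 677/4
D E_{3} ∇ f = 54x + 135

the result is g(x) = 54x + 135


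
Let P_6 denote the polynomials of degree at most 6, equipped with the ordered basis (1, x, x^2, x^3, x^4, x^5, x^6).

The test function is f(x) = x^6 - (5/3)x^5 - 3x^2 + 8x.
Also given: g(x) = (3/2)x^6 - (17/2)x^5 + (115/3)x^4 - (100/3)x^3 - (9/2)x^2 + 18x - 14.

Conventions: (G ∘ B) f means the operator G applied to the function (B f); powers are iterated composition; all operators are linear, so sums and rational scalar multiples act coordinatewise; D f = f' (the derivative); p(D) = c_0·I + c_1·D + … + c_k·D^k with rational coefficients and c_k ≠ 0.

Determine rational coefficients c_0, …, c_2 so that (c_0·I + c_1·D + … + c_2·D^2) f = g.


D^0 f = x^6 - (5/3)x^5 - 3x^2 + 8x
D^1 f = 6x^5 - (25/3)x^4 - 6x + 8
D^2 f = 30x^4 - (100/3)x^3 - 6
matching coefficients of g against c_0 f + c_1 Df + … from the top degree down determines the c_i
solution: c_0 = 3/2, c_1 = -1, c_2 = 1

c_0 = 3/2, c_1 = -1, c_2 = 1


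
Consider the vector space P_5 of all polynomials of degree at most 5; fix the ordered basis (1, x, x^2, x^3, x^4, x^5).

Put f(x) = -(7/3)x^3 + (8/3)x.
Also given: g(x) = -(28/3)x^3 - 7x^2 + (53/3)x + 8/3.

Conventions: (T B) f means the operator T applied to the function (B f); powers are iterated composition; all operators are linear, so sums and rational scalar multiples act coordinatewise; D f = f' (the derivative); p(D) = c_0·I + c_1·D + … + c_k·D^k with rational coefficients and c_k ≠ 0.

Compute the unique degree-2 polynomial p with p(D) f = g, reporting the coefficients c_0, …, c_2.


p(D) = 4·I + D − (1/2)·D^2, i.e. c_0 = 4, c_1 = 1, c_2 = -1/2

D^0 f = -(7/3)x^3 + (8/3)x
D^1 f = -7x^2 + 8/3
D^2 f = -14x
matching coefficients of g against c_0 f + c_1 Df + … from the top degree down determines the c_i
solution: c_0 = 4, c_1 = 1, c_2 = -1/2


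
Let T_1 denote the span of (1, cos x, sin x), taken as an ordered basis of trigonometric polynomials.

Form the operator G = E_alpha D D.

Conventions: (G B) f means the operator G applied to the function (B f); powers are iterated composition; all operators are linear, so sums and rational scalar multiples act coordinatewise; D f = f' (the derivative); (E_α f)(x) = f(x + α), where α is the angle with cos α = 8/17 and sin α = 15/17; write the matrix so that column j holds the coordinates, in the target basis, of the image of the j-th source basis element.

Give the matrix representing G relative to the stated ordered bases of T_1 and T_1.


image of 1: 0
image of cos x: -(8/17)cos x + (15/17)sin x
image of sin x: -(15/17)cos x - (8/17)sin x
each image's coordinates form column j of the matrix

the matrix is [[0, 0, 0]; [0, -8/17, -15/17]; [0, 15/17, -8/17]] (rows listed top to bottom)


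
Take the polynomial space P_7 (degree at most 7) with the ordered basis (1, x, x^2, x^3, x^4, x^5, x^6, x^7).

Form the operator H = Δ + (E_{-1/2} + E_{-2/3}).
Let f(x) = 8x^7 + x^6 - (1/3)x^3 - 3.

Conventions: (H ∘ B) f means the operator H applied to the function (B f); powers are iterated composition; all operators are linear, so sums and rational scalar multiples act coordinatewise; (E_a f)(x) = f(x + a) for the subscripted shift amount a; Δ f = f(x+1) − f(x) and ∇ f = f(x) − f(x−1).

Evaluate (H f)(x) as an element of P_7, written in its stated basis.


Δ f = 56x^6 + 174x^5 + 295x^4 + 300x^3 + 182x^2 + 61x + 26/3
E_{-1/2} f = 8x^7 - 27x^6 + 39x^5 - (125/4)x^4 + (44/3)x^3 - (61/16)x^2 + (7/16)x - 577/192
E_{-2/3} f = 8x^7 - (109/3)x^6 + (212/3)x^5 - (2060/27)x^4 + (3973/81)x^3 - (1498/81)x^2 + (2684/729)x - 7177/2187
(E_{-1/2} + E_{-2/3}) f = 16x^7 - (190/3)x^6 + (329/3)x^5 - (11615/108)x^4 + (5161/81)x^3 - (28909/1296)x^2 + (48047/11664)x - 879961/139968
(Δ + (E_{-1/2} + E_{-2/3})) f = 16x^7 - (22/3)x^6 + (851/3)x^5 + (20245/108)x^4 + (29461/81)x^3 + (206963/1296)x^2 + (759551/11664)x + 333095/139968

the result is g(x) = 16x^7 - (22/3)x^6 + (851/3)x^5 + (20245/108)x^4 + (29461/81)x^3 + (206963/1296)x^2 + (759551/11664)x + 333095/139968


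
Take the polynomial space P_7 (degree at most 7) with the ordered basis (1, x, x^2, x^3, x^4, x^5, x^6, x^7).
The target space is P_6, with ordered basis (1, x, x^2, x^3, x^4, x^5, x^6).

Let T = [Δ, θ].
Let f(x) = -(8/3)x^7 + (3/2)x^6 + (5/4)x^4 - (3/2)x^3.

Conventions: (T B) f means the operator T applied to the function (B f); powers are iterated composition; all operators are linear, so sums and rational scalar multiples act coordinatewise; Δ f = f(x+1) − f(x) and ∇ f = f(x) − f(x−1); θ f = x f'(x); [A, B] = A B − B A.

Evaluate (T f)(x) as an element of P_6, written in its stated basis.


θ f = -(56/3)x^7 + 9x^6 + 5x^4 - (9/2)x^3
Δ θ f = -(392/3)x^6 - 338x^5 - (1555/3)x^4 - (1360/3)x^3 - (481/2)x^2 - (421/6)x - 55/6
Δ f = -(56/3)x^6 - 47x^5 - (425/6)x^4 - (175/3)x^3 - (61/2)x^2 - (55/6)x - 17/12
θ Δ f = -112x^6 - 235x^5 - (850/3)x^4 - 175x^3 - 61x^2 - (55/6)x
[Δ, θ] f = -(56/3)x^6 - 103x^5 - 235x^4 - (835/3)x^3 - (359/2)x^2 - 61x - 55/6

g(x) = -(56/3)x^6 - 103x^5 - 235x^4 - (835/3)x^3 - (359/2)x^2 - 61x - 55/6


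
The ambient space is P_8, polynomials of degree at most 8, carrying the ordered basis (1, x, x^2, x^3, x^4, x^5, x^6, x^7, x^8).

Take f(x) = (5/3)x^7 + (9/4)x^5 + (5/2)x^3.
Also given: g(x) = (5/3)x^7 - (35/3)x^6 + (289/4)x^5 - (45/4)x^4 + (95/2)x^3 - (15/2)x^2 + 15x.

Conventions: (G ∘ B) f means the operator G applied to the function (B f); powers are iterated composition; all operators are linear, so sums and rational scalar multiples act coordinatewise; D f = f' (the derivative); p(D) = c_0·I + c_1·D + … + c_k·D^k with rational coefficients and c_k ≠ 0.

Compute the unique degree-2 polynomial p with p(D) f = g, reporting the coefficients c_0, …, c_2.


p(D) = I − D + D^2, i.e. c_0 = 1, c_1 = -1, c_2 = 1

D^0 f = (5/3)x^7 + (9/4)x^5 + (5/2)x^3
D^1 f = (35/3)x^6 + (45/4)x^4 + (15/2)x^2
D^2 f = 70x^5 + 45x^3 + 15x
matching coefficients of g against c_0 f + c_1 Df + … from the top degree down determines the c_i
solution: c_0 = 1, c_1 = -1, c_2 = 1


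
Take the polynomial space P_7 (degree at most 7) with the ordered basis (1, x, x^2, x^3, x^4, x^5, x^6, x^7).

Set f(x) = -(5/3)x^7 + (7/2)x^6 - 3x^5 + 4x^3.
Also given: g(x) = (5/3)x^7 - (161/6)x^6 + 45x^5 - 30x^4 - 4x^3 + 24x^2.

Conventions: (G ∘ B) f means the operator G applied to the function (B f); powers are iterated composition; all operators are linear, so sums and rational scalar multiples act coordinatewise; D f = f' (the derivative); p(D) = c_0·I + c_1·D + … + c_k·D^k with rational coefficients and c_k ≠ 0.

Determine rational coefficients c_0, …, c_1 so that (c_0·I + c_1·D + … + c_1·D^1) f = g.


D^0 f = -(5/3)x^7 + (7/2)x^6 - 3x^5 + 4x^3
D^1 f = -(35/3)x^6 + 21x^5 - 15x^4 + 12x^2
matching coefficients of g against c_0 f + c_1 Df + … from the top degree down determines the c_i
solution: c_0 = -1, c_1 = 2

p(D) = -I + 2·D, i.e. c_0 = -1, c_1 = 2


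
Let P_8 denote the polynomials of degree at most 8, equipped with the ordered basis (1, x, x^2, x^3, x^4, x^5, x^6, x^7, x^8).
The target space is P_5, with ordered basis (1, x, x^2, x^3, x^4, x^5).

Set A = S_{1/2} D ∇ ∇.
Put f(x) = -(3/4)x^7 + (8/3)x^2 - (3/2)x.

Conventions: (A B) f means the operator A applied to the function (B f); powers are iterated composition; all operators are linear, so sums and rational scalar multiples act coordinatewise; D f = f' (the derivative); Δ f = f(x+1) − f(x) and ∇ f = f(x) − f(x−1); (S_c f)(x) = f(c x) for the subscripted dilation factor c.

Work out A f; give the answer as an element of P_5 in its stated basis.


g(x) = -(315/32)x^4 + (315/4)x^3 - (2205/8)x^2 + (945/2)x - 651/2

∇ f = -(21/4)x^6 + (63/4)x^5 - (105/4)x^4 + (105/4)x^3 - (63/4)x^2 + (127/12)x - 59/12
∇ ∇ f = -(63/2)x^5 + (315/2)x^4 - (735/2)x^3 + (945/2)x^2 - (651/2)x + 599/6
D (∇ ∇) f = -(315/2)x^4 + 630x^3 - (2205/2)x^2 + 945x - 651/2
S_{1/2} D (∇ ∇) f = -(315/32)x^4 + (315/4)x^3 - (2205/8)x^2 + (945/2)x - 651/2


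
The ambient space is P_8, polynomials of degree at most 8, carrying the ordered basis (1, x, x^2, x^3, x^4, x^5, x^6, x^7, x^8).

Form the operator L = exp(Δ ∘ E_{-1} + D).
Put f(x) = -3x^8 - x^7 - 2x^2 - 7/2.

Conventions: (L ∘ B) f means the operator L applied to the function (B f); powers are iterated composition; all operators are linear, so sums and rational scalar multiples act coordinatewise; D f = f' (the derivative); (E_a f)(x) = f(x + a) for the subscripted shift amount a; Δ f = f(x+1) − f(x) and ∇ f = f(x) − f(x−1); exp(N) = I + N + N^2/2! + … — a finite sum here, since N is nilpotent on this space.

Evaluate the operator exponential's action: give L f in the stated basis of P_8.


the image equals g(x) = -3x^8 - 49x^7 - 266x^6 - 567x^5 - 525x^4 - 574x^3 - 485x^2 + 53x - 41/2

order-1 term: -48x^7 + 70x^6 - 147x^5 + 175x^4 - 133x^3 + 63x^2 - 25x + 4
order-2 term: -336x^6 + 924x^5 - 2100x^4 + 2975x^3 - 2688x^2 + 1421x - 343
order-3 term: -1344x^5 + 4760x^4 - 10920x^3 + 14910x^2 - 11571x + 3955
order-4 term: -3360x^4 + 12880x^3 - 26880x^2 + 29540x - 13769
order-5 term: -5376x^3 + 19488x^2 - 31920x + 20440
order-6 term: -5376x^2 + 15680x - 14784
order-7 term: -3072x + 5248
order-8 term: -768
the series for exp(Δ ∘ E_{-1} + D) f terminates at order 8
exp(Δ ∘ E_{-1} + D) f = -3x^8 - 49x^7 - 266x^6 - 567x^5 - 525x^4 - 574x^3 - 485x^2 + 53x - 41/2


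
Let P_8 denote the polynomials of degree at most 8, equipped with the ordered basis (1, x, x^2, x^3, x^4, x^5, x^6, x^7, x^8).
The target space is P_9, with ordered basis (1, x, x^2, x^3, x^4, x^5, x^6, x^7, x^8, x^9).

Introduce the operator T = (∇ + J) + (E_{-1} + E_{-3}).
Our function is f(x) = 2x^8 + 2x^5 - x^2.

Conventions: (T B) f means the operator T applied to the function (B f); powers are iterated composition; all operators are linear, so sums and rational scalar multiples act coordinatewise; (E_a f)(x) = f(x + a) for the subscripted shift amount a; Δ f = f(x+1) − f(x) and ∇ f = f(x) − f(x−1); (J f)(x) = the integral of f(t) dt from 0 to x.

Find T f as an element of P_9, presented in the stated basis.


the image equals g(x) = (2/9)x^9 + 4x^8 - 48x^7 + (1513/3)x^6 - 3020x^5 + 11310x^4 - (81109/3)x^3 + 40282x^2 - 34176x + 12627

∇ f = 16x^7 - 56x^6 + 112x^5 - 130x^4 + 92x^3 - 36x^2 + 4x + 1
J f = (2/9)x^9 + (1/3)x^6 - (1/3)x^3
(∇ + J) f = (2/9)x^9 + 16x^7 - (167/3)x^6 + 112x^5 - 130x^4 + (275/3)x^3 - 36x^2 + 4x + 1
E_{-1} f = 2x^8 - 16x^7 + 56x^6 - 110x^5 + 130x^4 - 92x^3 + 35x^2 - 4x - 1
E_{-3} f = 2x^8 - 48x^7 + 504x^6 - 3022x^5 + 11310x^4 - 27036x^3 + 40283x^2 - 34176x + 12627
(E_{-1} + E_{-3}) f = 4x^8 - 64x^7 + 560x^6 - 3132x^5 + 11440x^4 - 27128x^3 + 40318x^2 - 34180x + 12626
((∇ + J) + (E_{-1} + E_{-3})) f = (2/9)x^9 + 4x^8 - 48x^7 + (1513/3)x^6 - 3020x^5 + 11310x^4 - (81109/3)x^3 + 40282x^2 - 34176x + 12627


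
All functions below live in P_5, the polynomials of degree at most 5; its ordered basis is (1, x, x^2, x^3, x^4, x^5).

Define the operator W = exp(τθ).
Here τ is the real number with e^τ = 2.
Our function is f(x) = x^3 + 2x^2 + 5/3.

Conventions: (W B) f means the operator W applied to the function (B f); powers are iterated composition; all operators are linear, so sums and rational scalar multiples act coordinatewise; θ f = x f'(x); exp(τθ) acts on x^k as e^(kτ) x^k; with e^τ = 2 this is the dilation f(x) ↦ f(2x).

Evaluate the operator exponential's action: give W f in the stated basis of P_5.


exp(τθ) x^k = e^(kτ) x^k; with e^τ = 2 this sends x^k to 2^k x^k
x^2 ↦ 4 x^2
x^3 ↦ 8 x^3
applying this coordinatewise to f: exp(τθ) f = 8x^3 + 8x^2 + 5/3

the result is g(x) = 8x^3 + 8x^2 + 5/3


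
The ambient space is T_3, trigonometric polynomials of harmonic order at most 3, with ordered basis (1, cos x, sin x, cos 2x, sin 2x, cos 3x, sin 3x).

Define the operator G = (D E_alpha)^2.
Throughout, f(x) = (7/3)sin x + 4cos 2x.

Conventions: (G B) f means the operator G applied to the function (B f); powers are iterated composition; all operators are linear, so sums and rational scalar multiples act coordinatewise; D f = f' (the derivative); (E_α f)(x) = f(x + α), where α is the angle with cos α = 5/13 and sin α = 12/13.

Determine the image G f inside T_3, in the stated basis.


E_alpha f = (28/13)cos x + (35/39)sin x - (476/169)cos 2x - (480/169)sin 2x
D E_alpha f = (35/39)cos x - (28/13)sin x - (960/169)cos 2x + (952/169)sin 2x
E_alpha (D E_alpha) f = -(833/507)cos x - (280/169)sin x + (228480/28561)cos 2x + (1912/28561)sin 2x
D E_alpha (D E_alpha) f = -(280/169)cos x + (833/507)sin x + (3824/28561)cos 2x - (456960/28561)sin 2x

the image equals g(x) = -(280/169)cos x + (833/507)sin x + (3824/28561)cos 2x - (456960/28561)sin 2x


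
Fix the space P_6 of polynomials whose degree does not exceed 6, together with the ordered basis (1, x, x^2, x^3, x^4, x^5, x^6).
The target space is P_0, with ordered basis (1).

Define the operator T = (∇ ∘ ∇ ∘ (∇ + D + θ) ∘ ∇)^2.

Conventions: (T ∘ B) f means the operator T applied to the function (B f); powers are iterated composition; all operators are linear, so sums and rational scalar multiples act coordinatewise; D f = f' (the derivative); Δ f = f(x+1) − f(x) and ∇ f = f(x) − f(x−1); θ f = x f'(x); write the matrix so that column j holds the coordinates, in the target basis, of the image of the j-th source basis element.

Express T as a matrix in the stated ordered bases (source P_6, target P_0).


image of 1: 0
image of x: 0
image of x^2: 0
image of x^3: 0
image of x^4: 0
image of x^5: 0
image of x^6: 7200
each image's coordinates form column j of the matrix

the matrix is [[0, 0, 0, 0, 0, 0, 7200]] (rows listed top to bottom)


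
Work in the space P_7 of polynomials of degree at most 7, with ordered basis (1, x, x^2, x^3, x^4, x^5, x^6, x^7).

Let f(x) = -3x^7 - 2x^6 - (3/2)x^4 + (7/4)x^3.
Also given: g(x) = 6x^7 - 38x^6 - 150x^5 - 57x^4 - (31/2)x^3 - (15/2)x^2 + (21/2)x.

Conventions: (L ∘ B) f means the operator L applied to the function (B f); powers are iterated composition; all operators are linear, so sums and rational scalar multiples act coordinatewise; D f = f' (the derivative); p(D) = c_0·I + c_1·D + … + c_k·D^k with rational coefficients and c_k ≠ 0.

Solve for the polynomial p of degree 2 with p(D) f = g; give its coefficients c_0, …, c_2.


D^0 f = -3x^7 - 2x^6 - (3/2)x^4 + (7/4)x^3
D^1 f = -21x^6 - 12x^5 - 6x^3 + (21/4)x^2
D^2 f = -126x^5 - 60x^4 - 18x^2 + (21/2)x
matching coefficients of g against c_0 f + c_1 Df + … from the top degree down determines the c_i
solution: c_0 = -2, c_1 = 2, c_2 = 1

c_0 = -2, c_1 = 2, c_2 = 1
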